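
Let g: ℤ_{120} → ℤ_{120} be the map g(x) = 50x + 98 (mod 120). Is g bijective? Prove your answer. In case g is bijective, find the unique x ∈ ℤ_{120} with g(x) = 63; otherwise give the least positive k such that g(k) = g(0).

We have gcd(50, 120) = 10 > 1. Taking x_1 = 0 and x_2 = 12: g(0) = 98 and g(12) = 50·12 + 98 = 698 ≡ 98 (mod 120).
So g(0) = g(12) while 0 ≠ 12, hence g is not injective, hence not bijective.
Since g is not bijective, we find the least positive k with g(k) = g(0): this means 50k ≡ 0 (mod 120), i.e. 120 ∣ 50k. Since gcd(50, 120) = 10, dividing through by 10 this holds exactly when 12 ∣ 5k, and as gcd(5, 12) = 1, exactly when 12 ∣ k.
The smallest positive such k is 12.

12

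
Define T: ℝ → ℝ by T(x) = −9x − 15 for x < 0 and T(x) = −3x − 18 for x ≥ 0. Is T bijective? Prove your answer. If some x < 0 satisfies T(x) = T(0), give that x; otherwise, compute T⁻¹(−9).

Both pieces are strictly decreasing (slopes −9 and −3), so each is injective on its own interval.
The left piece maps (−∞, 0) onto (−15, ∞); the right piece maps [0, ∞) onto (−∞, −18].
The images leave a gap (−15 has no preimage), so T is not surjective, hence not bijective.
Because the two images are disjoint, no x < 0 has T(x) = T(0), so we compute T⁻¹(−9): −9 lies in (−15, ∞), so solve −9x − 15 = −9: x = (−9 + 15)/(−9) = −2/3.

-2/3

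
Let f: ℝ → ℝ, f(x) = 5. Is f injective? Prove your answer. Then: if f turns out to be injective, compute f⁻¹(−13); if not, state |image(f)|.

1

Recall that f is injective when f(a) = f(b) forces a = b.
f(0) = 5 = f(1) with 0 ≠ 1, so f is not injective.
Since f is not injective, we state |image(f)|: the image of f is {5}, which has 1 element.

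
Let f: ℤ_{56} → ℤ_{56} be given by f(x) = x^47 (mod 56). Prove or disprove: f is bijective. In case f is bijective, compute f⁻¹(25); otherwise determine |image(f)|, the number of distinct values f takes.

35

f(0) = 0^47 = 0.
f(14): Repeated squaring mod 56: 14^1 ≡ 14, 14^2 ≡ 14² = 196 ≡ 28, 14^4 ≡ 28² = 784 ≡ 0, 14^8 ≡ 0² = 0, 14^16 ≡ 0² = 0, 14^32 ≡ 0² = 0. Since 47 = 32 + 8 + 4 + 2 + 1, 14^47 ≡ 0·0·0·28·14: 0·0 = 0, then 0·0 = 0, then 0·28 = 0, then 0·14 = 0. So 14^47 ≡ 0 (mod 56).
So f(0) = f(14) = 0 while 0 ≠ 14, thus f is not injective, hence not bijective.
Since f is not bijective, we determine |image(f)|. Computing x^47 mod 56 for each x (by repeated squaring, reducing mod 56 at every step), the values f(0), f(1), …, f(55) are: 0, 1, 32, 19, 16, 45, 48, 7, 8, 25, 40, 51, 24, 13, 0, 15, 32, 33, 16, 3, 48, 21, 8, 39, 40, 9, 24, 27, 0, 29, 32, 47, 16, 17, 48, 35, 8, 53, 40, 23, 24, 41, 0, 43, 32, 5, 16, 31, 48, 49, 8, 11, 40, 37, 24, 55.
The distinct values are {0, 1, 3, 5, 7, 8, 9, 11, 13, 15, 16, 17, 19, 21, 23, 24, 25, 27, 29, 31, 32, 33, 35, 37, 39, 40, 41, 43, 45, 47, 48, 49, 51, 53, 55}; there are 35 of them.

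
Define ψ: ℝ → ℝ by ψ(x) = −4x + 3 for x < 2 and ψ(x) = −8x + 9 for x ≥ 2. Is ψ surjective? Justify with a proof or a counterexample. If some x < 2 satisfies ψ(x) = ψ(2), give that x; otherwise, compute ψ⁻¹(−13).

Both pieces are strictly decreasing (slopes −4 and −8), so each is injective on its own interval.
The left piece maps (−∞, 2) onto (−5, ∞); the right piece maps [2, ∞) onto (−∞, −7].
The union (−5, ∞) ∪ (−∞, −7] omits the interval between −5 and −7; in particular −5 has no preimage. So ψ is not surjective.
Because the two images are disjoint, no x < 2 has ψ(x) = ψ(2), so we compute ψ⁻¹(−13): −13 lies in (−∞, −7], so solve −8x + 9 = −13: x = (−13 − 9)/(−8) = 11/4.

11/4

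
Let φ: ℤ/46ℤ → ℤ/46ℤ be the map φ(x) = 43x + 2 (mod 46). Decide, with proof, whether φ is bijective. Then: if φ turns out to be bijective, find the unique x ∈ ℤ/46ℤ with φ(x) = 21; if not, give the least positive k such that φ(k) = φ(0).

9

Suppose φ(x_1) = φ(x_2) in ℤ/46ℤ. Then 43x_1 + 2 ≡ 43x_2 + 2 (mod 46), therefore 43(x_1 − x_2) ≡ 0 (mod 46).
Since gcd(43, 46) = 1, 43 is invertible modulo 46, thus x_1 − x_2 ≡ 0 (mod 46), i.e. x_1 = x_2.
We now compute 43⁻¹ mod 46 explicitly. Euclid's algorithm: 46 = 1·43 + 3, 43 = 14·3 + 1; back-substituting gives 1 = 15·43 − 14·46, so 43⁻¹ ≡ 15 (mod 46).
For any y ∈ ℤ/46ℤ, x = 15(y − 2) mod 46 satisfies φ(x) = 43·15(y − 2) + 2 ≡ y (since 43·15 ≡ 1 mod 46). So every y has a preimage.
Therefore φ is bijective.
Since φ is bijective, we compute φ⁻¹(21): solve 43x + 2 ≡ 21 (mod 46), i.e. 43x ≡ 19 (mod 46).
Multiplying by 43⁻¹ = 15 gives x ≡ 15·19 = 285 = 6·46 + 9 ≡ 9 (mod 46).
Check: φ(9) = 43·9 + 2 = 389 = 8·46 + 21 ≡ 21 (mod 46).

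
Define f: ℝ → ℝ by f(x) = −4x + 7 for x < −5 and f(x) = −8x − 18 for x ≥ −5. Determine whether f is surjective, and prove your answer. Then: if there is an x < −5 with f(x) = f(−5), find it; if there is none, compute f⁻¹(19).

-37/8

Both pieces are strictly decreasing (slopes −4 and −8), so each is injective on its own interval.
The left piece maps (−∞, −5) onto (27, ∞); the right piece maps [−5, ∞) onto (−∞, 22].
The union (27, ∞) ∪ (−∞, 22] omits the interval between 27 and 22; in particular 27 has no preimage. So f is not surjective.
Because the two images are disjoint, no x < −5 has f(x) = f(−5), so we compute f⁻¹(19): 19 lies in (−∞, 22], so solve −8x − 18 = 19: x = (19 + 18)/(−8) = −37/8.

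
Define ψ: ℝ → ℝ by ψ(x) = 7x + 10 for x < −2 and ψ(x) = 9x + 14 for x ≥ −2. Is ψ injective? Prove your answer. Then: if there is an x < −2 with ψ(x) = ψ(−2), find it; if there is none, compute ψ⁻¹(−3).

Both pieces are strictly increasing (slopes 7 and 9), so each is injective on its own interval.
The left piece maps (−∞, −2) onto (−∞, −4); the right piece maps [−2, ∞) onto [−4, ∞).
These images are disjoint, so no value is attained by both pieces. Thus ψ is injective.
Because the two images are disjoint, no x < −2 has ψ(x) = ψ(−2), so we compute ψ⁻¹(−3): −3 lies in [−4, ∞), so solve 9x + 14 = −3: x = (−3 − 14)/9 = −17/9.

-17/9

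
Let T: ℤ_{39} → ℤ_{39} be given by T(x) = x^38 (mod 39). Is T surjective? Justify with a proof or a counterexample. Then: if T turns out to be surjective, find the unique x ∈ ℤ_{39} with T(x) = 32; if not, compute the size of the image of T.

T(5): Repeated squaring mod 39: 5^1 ≡ 5, 5^2 ≡ 5² = 25, 5^4 ≡ 25² = 625 ≡ 1, 5^8 ≡ 1² = 1, 5^16 ≡ 1² = 1, 5^32 ≡ 1² = 1. Since 38 = 32 + 4 + 2, 5^38 ≡ 1·1·25: 1·1 = 1, then 1·25 = 25. So 5^38 ≡ 25 (mod 39).
T(8): Repeated squaring mod 39: 8^1 ≡ 8, 8^2 ≡ 8² = 64 ≡ 25, 8^4 ≡ 25² = 625 ≡ 1, 8^8 ≡ 1² = 1, 8^16 ≡ 1² = 1, 8^32 ≡ 1² = 1. Since 38 = 32 + 4 + 2, 8^38 ≡ 1·1·25: 1·1 = 1, then 1·25 = 25. So 8^38 ≡ 25 (mod 39).
So T(5) = T(8) = 25 while 5 ≠ 8, thus T is not injective.
A non-injective map from the 39-element set ℤ_{39} to itself takes at most 38 distinct values, so it cannot be surjective. So T is not surjective.
Since T is not surjective, we determine |image(T)|. Computing x^38 mod 39 for each x (by repeated squaring, reducing mod 39 at every step), the values T(0), T(1), …, T(38) are: 0, 1, 4, 9, 16, 25, 36, 10, 25, 3, 22, 4, 27, 13, 1, 30, 22, 16, 12, 10, 10, 12, 16, 22, 30, 1, 13, 27, 4, 22, 3, 25, 10, 36, 25, 16, 9, 4, 1.
The distinct values are {0, 1, 3, 4, 9, 10, 12, 13, 16, 22, 25, 27, 30, 36}; there are 14 of them.

14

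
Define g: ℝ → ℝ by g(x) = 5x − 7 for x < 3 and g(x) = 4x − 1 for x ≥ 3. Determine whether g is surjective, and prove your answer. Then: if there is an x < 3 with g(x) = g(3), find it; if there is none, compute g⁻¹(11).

Both pieces are strictly increasing (slopes 5 and 4), so each is injective on its own interval.
The left piece maps (−∞, 3) onto (−∞, 8); the right piece maps [3, ∞) onto [11, ∞).
The union (−∞, 8) ∪ [11, ∞) omits the interval between 8 and 11; in particular 8 has no preimage. So g is not surjective.
Because the two images are disjoint, no x < 3 has g(x) = g(3), so we compute g⁻¹(11): 11 lies in [11, ∞), so solve 4x − 1 = 11: x = (11 + 1)/4 = 3.

3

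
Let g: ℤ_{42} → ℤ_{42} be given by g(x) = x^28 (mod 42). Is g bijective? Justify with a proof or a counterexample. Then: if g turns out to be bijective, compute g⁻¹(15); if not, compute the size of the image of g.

16

g(4): Repeated squaring mod 42: 4^1 ≡ 4, 4^2 ≡ 4² = 16, 4^4 ≡ 16² = 256 ≡ 4, 4^8 ≡ 4² = 16, 4^16 ≡ 16² = 256 ≡ 4. Since 28 = 16 + 8 + 4, 4^28 ≡ 4·16·4: 4·16 = 64 ≡ 22, then 22·4 = 88 ≡ 4. So 4^28 ≡ 4 (mod 42).
g(10): Repeated squaring mod 42: 10^1 ≡ 10, 10^2 ≡ 10² = 100 ≡ 16, 10^4 ≡ 16² = 256 ≡ 4, 10^8 ≡ 4² = 16, 10^16 ≡ 16² = 256 ≡ 4. Since 28 = 16 + 8 + 4, 10^28 ≡ 4·16·4: 4·16 = 64 ≡ 22, then 22·4 = 88 ≡ 4. So 10^28 ≡ 4 (mod 42).
So g(4) = g(10) = 4 while 4 ≠ 10, thus g is not injective, hence not bijective.
Since g is not bijective, we determine |image(g)|. Computing x^28 mod 42 for each x (by repeated squaring, reducing mod 42 at every step), the values g(0), g(1), …, g(41) are: 0, 1, 16, 39, 4, 37, 36, 7, 22, 9, 4, 25, 30, 1, 28, 15, 16, 25, 18, 37, 22, 21, 22, 37, 18, 25, 16, 15, 28, 1, 30, 25, 4, 9, 22, 7, 36, 37, 4, 39, 16, 1.
The distinct values are {0, 1, 4, 7, 9, 15, 16, 18, 21, 22, 25, 28, 30, 36, 37, 39}; there are 16 of them.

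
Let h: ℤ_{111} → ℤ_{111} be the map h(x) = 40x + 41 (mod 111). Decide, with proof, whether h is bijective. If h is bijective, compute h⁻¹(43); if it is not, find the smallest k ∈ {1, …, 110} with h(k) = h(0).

If h(s) = h(t), then 40s ≡ 40t (mod 111). Because gcd(40, 111) = 1, we may cancel 40 to get s ≡ t (mod 111).
We now compute 40⁻¹ mod 111 explicitly. Euclid's algorithm: 111 = 2·40 + 31, 40 = 1·31 + 9, 31 = 3·9 + 4, 9 = 2·4 + 1; back-substituting gives 1 = 25·40 − 9·111, so 40⁻¹ ≡ 25 (mod 111).
For any y ∈ ℤ_{111}, x = 25(y − 41) mod 111 satisfies h(x) = 40·25(y − 41) + 41 ≡ y (since 40·25 ≡ 1 mod 111). So every y has a preimage.
Therefore h is bijective.
Since h is bijective, we compute h⁻¹(43): solve 40x + 41 ≡ 43 (mod 111), i.e. 40x ≡ 2 (mod 111).
Multiplying by 40⁻¹ = 25 gives x ≡ 25·2 = 50 ≡ 50 (mod 111).
Check: h(50) = 40·50 + 41 = 2041 = 18·111 + 43 ≡ 43 (mod 111).

50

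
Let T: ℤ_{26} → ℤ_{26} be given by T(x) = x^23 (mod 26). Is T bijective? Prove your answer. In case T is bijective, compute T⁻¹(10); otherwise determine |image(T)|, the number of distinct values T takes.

4

Computing x^23 mod 26 for each x (by repeated squaring, reducing mod 26 at every step), the values T(0), T(1), …, T(25) are: 0, 1, 20, 9, 10, 21, 24, 15, 18, 3, 4, 19, 12, 13, 14, 7, 22, 23, 8, 11, 2, 5, 16, 17, 6, 25.
Every element of ℤ_{26} appears exactly once in this list, so T is a bijection, and in particular bijective.
Since T is bijective, we read off the preimage of 10 from the same table: T(4) = 10, so T⁻¹(10) = 4.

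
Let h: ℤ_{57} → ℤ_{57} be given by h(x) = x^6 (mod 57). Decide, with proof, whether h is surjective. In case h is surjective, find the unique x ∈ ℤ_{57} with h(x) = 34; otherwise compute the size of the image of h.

8

h(2): Repeated squaring mod 57: 2^1 ≡ 2, 2^2 ≡ 2² = 4, 2^4 ≡ 4² = 16. Since 6 = 4 + 2, 2^6 ≡ 16·4: 16·4 = 64 ≡ 7. So 2^6 ≡ 7 (mod 57).
h(5): Repeated squaring mod 57: 5^1 ≡ 5, 5^2 ≡ 5² = 25, 5^4 ≡ 25² = 625 ≡ 55. Since 6 = 4 + 2, 5^6 ≡ 55·25: 55·25 = 1375 ≡ 7. So 5^6 ≡ 7 (mod 57).
So h(2) = h(5) = 7 while 2 ≠ 5, hence h is not injective.
A non-injective map from the 57-element set ℤ_{57} to itself takes at most 56 distinct values, so it cannot be surjective. Hence h is not surjective.
Since h is not surjective, we determine |image(h)|. Computing x^6 mod 57 for each x (by repeated squaring, reducing mod 57 at every step), the values h(0), h(1), …, h(56) are: 0, 1, 7, 45, 49, 7, 30, 1, 1, 30, 49, 1, 39, 49, 7, 30, 7, 7, 39, 19, 1, 45, 7, 49, 45, 49, 1, 39, 49, 49, 39, 1, 49, 45, 49, 7, 45, 1, 19, 39, 7, 7, 30, 7, 49, 39, 1, 49, 30, 1, 1, 30, 7, 49, 45, 7, 1.
The distinct values are {0, 1, 7, 19, 30, 39, 45, 49}; there are 8 of them.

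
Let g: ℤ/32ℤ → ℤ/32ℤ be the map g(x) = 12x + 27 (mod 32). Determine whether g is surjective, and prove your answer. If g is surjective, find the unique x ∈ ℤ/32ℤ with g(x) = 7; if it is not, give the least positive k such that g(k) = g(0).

8

By definition, surjectivity means every element of the codomain has a preimage under g.
Since gcd(12, 32) = 4, we have 12x ≡ 0 (mod 4) for all x, so g(x) ≡ 3 (mod 4).
But 0 ≢ 3 (mod 4), so 0 ∈ ℤ/32ℤ has no preimage. Therefore g is not surjective.
Since g is not surjective, we find the least positive k with g(k) = g(0): this means 12k ≡ 0 (mod 32), i.e. 32 ∣ 12k. Since gcd(12, 32) = 4, dividing through by 4 this holds exactly when 8 ∣ 3k, and as gcd(3, 8) = 1, exactly when 8 ∣ k.
The smallest positive such k is 8.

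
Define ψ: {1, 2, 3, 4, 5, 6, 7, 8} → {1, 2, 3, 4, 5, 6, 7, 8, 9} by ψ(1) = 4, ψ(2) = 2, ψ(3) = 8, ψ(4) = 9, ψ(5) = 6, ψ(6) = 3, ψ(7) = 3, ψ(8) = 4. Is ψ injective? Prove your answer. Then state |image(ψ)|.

6

ψ(6) = 3 = ψ(7) with 6 ≠ 7, so ψ is not injective.
The image of ψ is {2, 3, 4, 6, 8, 9}, which has 6 elements.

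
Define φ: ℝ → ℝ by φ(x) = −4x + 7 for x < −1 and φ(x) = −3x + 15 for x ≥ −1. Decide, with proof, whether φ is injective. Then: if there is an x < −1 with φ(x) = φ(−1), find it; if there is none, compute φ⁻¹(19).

-11/4

Both pieces are strictly decreasing (slopes −4 and −3), so each is injective on its own interval.
The left piece maps (−∞, −1) onto (11, ∞); the right piece maps [−1, ∞) onto (−∞, 18].
These images overlap. In particular φ(−1) = 18 (right piece), and solving −4x + 7 = 18 on the left piece gives x = −11/4 < −1.
So φ(−11/4) = φ(−1) with −11/4 ≠ −1, and φ is not injective. This x = −11/4 is the requested value below −1.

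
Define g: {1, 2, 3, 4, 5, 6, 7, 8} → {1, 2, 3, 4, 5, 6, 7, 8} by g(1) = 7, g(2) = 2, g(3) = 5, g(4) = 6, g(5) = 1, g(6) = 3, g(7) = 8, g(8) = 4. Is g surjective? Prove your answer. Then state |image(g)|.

8

Every element of the codomain has a preimage: 1 = g(5), 2 = g(2), 3 = g(6), 4 = g(8), 5 = g(3), 6 = g(4), 7 = g(1), 8 = g(7).
So g is surjective.
The image of g is {1, 2, 3, 4, 5, 6, 7, 8}, which has 8 elements.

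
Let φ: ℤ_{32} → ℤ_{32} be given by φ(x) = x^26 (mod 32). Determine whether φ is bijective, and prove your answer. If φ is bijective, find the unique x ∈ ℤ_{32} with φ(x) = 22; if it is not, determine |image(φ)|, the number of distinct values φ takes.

5

φ(0) = 0^26 = 0.
φ(2): Repeated squaring mod 32: 2^1 ≡ 2, 2^2 ≡ 2² = 4, 2^4 ≡ 4² = 16, 2^8 ≡ 16² = 256 ≡ 0, 2^16 ≡ 0² = 0. Since 26 = 16 + 8 + 2, 2^26 ≡ 0·0·4: 0·0 = 0, then 0·4 = 0. So 2^26 ≡ 0 (mod 32).
So φ(0) = φ(2) = 0 while 0 ≠ 2, hence φ is not injective, hence not bijective.
Since φ is not bijective, we determine |image(φ)|. Computing x^26 mod 32 for each x (by repeated squaring, reducing mod 32 at every step), the values φ(0), φ(1), …, φ(31) are: 0, 1, 0, 9, 0, 25, 0, 17, 0, 17, 0, 25, 0, 9, 0, 1, 0, 1, 0, 9, 0, 25, 0, 17, 0, 17, 0, 25, 0, 9, 0, 1.
The distinct values are {0, 1, 9, 17, 25}; there are 5 of them.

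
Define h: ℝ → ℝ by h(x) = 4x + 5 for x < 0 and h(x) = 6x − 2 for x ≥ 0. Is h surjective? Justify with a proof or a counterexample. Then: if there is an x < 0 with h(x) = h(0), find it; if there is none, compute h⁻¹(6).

Both pieces are strictly increasing (slopes 4 and 6), so each is injective on its own interval.
The left piece maps (−∞, 0) onto (−∞, 5); the right piece maps [0, ∞) onto [−2, ∞).
The union (−∞, 5) ∪ [−2, ∞) covers ℝ, so h is surjective.
For the follow-up: the images overlap, so an x < 0 with h(x) = h(0) exists. h(0) = −2; solving 4x + 5 = −2 for x < 0 gives x = (−2 − 5)/4 = −7/4.

-7/4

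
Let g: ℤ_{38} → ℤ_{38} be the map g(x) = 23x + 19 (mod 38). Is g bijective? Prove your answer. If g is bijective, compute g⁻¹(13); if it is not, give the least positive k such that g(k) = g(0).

8

If g(u) = g(v), then 23u ≡ 23v (mod 38). Because gcd(23, 38) = 1, we may cancel 23 to get u ≡ v (mod 38).
We now compute 23⁻¹ mod 38 explicitly. Euclid's algorithm: 38 = 1·23 + 15, 23 = 1·15 + 8, 15 = 1·8 + 7, 8 = 1·7 + 1; back-substituting gives 1 = 5·23 − 3·38, so 23⁻¹ ≡ 5 (mod 38).
Then y ↦ 5(y − 19) is a two-sided inverse to g, so every y ∈ ℤ_{38} has a preimage.
Hence g is bijective.
Since g is bijective, we find g⁻¹(13): we need 23x ≡ 13 − 19 ≡ 32 (mod 38). Using 23⁻¹ = 5: x ≡ 5·32 = 160 = 4·38 + 8, so x = 8.
Check: g(8) = 23·8 + 19 = 203 = 5·38 + 13 ≡ 13 (mod 38).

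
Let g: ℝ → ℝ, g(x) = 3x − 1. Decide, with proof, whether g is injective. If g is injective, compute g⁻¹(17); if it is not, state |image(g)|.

Suppose g(u) = g(v). Then 3u − 1 = 3v − 1, hence 3u = 3v, hence u = v.
Therefore g is injective.
Since g is injective, we compute g⁻¹(17) = (17 + 1)/3 = 6.

6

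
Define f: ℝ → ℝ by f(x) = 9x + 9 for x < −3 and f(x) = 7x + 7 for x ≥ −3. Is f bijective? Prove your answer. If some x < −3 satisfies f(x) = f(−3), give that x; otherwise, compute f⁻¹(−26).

-35/9

Both pieces are strictly increasing (slopes 9 and 7), so each is injective on its own interval.
The left piece maps (−∞, −3) onto (−∞, −18); the right piece maps [−3, ∞) onto [−14, ∞).
The images leave a gap (−18 has no preimage), so f is not surjective, hence not bijective.
Because the two images are disjoint, no x < −3 has f(x) = f(−3), so we compute f⁻¹(−26): −26 lies in (−∞, −18), so solve 9x + 9 = −26: x = (−26 − 9)/9 = −35/9.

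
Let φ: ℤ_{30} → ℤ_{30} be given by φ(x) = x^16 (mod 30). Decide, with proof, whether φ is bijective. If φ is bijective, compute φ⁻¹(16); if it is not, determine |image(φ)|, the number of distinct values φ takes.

8

φ(2): Repeated squaring mod 30: 2^1 ≡ 2, 2^2 ≡ 2² = 4, 2^4 ≡ 4² = 16, 2^8 ≡ 16² = 256 ≡ 16, 2^16 ≡ 16² = 256 ≡ 16. So 2^16 ≡ 16 (mod 30).
φ(4): Repeated squaring mod 30: 4^1 ≡ 4, 4^2 ≡ 4² = 16, 4^4 ≡ 16² = 256 ≡ 16, 4^8 ≡ 16² = 256 ≡ 16, 4^16 ≡ 16² = 256 ≡ 16. So 4^16 ≡ 16 (mod 30).
So φ(2) = φ(4) = 16 while 2 ≠ 4, so φ is not injective, hence not bijective.
Since φ is not bijective, we determine |image(φ)|. Computing x^16 mod 30 for each x (by repeated squaring, reducing mod 30 at every step), the values φ(0), φ(1), …, φ(29) are: 0, 1, 16, 21, 16, 25, 6, 1, 16, 21, 10, 1, 6, 1, 16, 15, 16, 1, 6, 1, 10, 21, 16, 1, 6, 25, 16, 21, 16, 1.
The distinct values are {0, 1, 6, 10, 15, 16, 21, 25}; there are 8 of them.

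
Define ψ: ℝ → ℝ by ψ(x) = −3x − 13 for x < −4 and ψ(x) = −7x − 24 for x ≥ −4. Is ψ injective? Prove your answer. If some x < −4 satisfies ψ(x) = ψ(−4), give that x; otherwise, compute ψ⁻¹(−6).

-17/3

Both pieces are strictly decreasing (slopes −3 and −7), so each is injective on its own interval.
The left piece maps (−∞, −4) onto (−1, ∞); the right piece maps [−4, ∞) onto (−∞, 4].
These images overlap. In particular ψ(−4) = 4 (right piece), and solving −3x − 13 = 4 on the left piece gives x = −17/3 < −4.
So ψ(−17/3) = ψ(−4) with −17/3 ≠ −4, and ψ is not injective. This x = −17/3 is the requested value below −4.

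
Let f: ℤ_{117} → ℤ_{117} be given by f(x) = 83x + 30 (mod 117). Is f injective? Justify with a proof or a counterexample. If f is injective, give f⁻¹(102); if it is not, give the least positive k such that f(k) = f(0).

108

Suppose f(x_1) = f(x_2) in ℤ_{117}. Then 83x_1 + 30 ≡ 83x_2 + 30 (mod 117), therefore 83(x_1 − x_2) ≡ 0 (mod 117).
Since gcd(83, 117) = 1, 83 is invertible modulo 117, hence x_1 − x_2 ≡ 0 (mod 117), i.e. x_1 = x_2.
Hence f is injective.
We now compute 83⁻¹ mod 117 explicitly. Euclid's algorithm: 117 = 1·83 + 34, 83 = 2·34 + 15, 34 = 2·15 + 4, 15 = 3·4 + 3, 4 = 1·3 + 1; back-substituting gives 1 = 86·83 − 61·117, so 83⁻¹ ≡ 86 (mod 117).
Since f is injective, we compute f⁻¹(102): solve 83x + 30 ≡ 102 (mod 117), i.e. 83x ≡ 72 (mod 117).
Multiplying by 83⁻¹ = 86 gives x ≡ 86·72 = 6192 = 52·117 + 108 ≡ 108 (mod 117).
Check: f(108) = 83·108 + 30 = 8994 = 76·117 + 102 ≡ 102 (mod 117).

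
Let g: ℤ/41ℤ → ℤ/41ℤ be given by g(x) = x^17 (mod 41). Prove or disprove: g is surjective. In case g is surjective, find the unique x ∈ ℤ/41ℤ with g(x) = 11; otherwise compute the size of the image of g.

34

Since 41 is prime, the nonzero elements of ℤ/41ℤ form a cyclic group of order 40.
As gcd(17, 40) = 1, raising to the 17th power is a bijection on this group: if u^17 ≡ v^17 then (uv^{−1})^17 = 1, and the only element of order dividing gcd(17, 40) = 1 is 1, so u = v.
With g(0) = 0 this makes g injective on all of ℤ/41ℤ, hence bijective (finite equal-size domain and codomain). In particular g is surjective.
Since g is surjective, we find the preimage of 11. The inverse of x ↦ x^17 on (ℤ/41ℤ)^× is x ↦ x^33, because 17·33 = 561 = 14·40 + 1 ≡ 1 (mod 40) and x^{40} = 1 for x ≠ 0 (Fermat). So g⁻¹(11) = 11^33 mod 41.
Repeated squaring mod 41: 11^1 ≡ 11, 11^2 ≡ 11² = 121 ≡ 39, 11^4 ≡ 39² = 1521 ≡ 4, 11^8 ≡ 4² = 16, 11^16 ≡ 16² = 256 ≡ 10, 11^32 ≡ 10² = 100 ≡ 18. Since 33 = 32 + 1, 11^33 ≡ 18·11: 18·11 = 198 ≡ 34. So 11^33 ≡ 34 (mod 41).
Hence g⁻¹(11) = 34.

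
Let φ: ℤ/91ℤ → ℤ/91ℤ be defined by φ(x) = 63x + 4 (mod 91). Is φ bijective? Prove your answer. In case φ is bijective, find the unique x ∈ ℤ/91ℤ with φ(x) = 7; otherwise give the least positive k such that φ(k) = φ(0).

13

Recall: φ is injective if φ(a) = φ(b) implies a = b.
We have gcd(63, 91) = 7 > 1. Taking a = 0 and b = 13: φ(0) = 4 and φ(13) = 63·13 + 4 = 823 ≡ 4 (mod 91).
So φ(0) = φ(13) while 0 ≠ 13, so φ is not injective, hence not bijective.
Since φ is not bijective, we find the least positive k with φ(k) = φ(0): this means 63k ≡ 0 (mod 91), i.e. 91 ∣ 63k. Since gcd(63, 91) = 7, dividing through by 7 this holds exactly when 13 ∣ 9k, and as gcd(9, 13) = 1, exactly when 13 ∣ k.
The smallest positive such k is 13.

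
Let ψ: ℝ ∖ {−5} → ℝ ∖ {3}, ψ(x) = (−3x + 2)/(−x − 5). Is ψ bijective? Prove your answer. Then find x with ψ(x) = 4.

-22

Suppose ψ(u) = ψ(v). Cross-multiplying: (−3u + 2)(−v − 5) = (−3v + 2)(−u − 5).
Expanding both sides and cancelling the symmetric terms leaves 17·(u − v) = 0. Since 17 ≠ 0, u = v. Therefore ψ is injective.
For any y ≠ 3, solving y(−x − 5) = −3x + 2 for x gives a well-defined x ≠ −5. So ψ is surjective.
So ψ is bijective.
Solving ψ(x) = 4: cross-multiplying gives −3x + 2 = 4(−x − 5), which rearranges to 1x = −22, so x = −22.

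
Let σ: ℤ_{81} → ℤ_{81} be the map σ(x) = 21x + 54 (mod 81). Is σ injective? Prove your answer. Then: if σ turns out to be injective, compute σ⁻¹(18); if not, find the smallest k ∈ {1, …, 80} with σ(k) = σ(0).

By definition, σ is injective when σ(s) = σ(t) forces s = t.
We have gcd(21, 81) = 3 > 1. Taking s = 0 and t = 27: σ(0) = 54 and σ(27) = 21·27 + 54 = 621 ≡ 54 (mod 81).
So σ(0) = σ(27) while 0 ≠ 27, so σ is not injective.
Since σ is not injective, we find the least positive k with σ(k) = σ(0): this means 21k ≡ 0 (mod 81), i.e. 81 ∣ 21k. Since gcd(21, 81) = 3, dividing through by 3 this holds exactly when 27 ∣ 7k, and as gcd(7, 27) = 1, exactly when 27 ∣ k.
The smallest positive such k is 27.

27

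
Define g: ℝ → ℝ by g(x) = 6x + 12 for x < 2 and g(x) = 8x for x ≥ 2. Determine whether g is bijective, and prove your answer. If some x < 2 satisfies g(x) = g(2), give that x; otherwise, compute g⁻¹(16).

2/3

Both pieces are strictly increasing (slopes 6 and 8), so each is injective on its own interval.
The left piece maps (−∞, 2) onto (−∞, 24); the right piece maps [2, ∞) onto [16, ∞).
These images overlap. In particular g(2) = 16 (right piece), and solving 6x + 12 = 16 on the left piece gives x = 2/3 < 2.
So g(2/3) = g(2) with 2/3 ≠ 2, and g is not injective, hence not bijective. This x = 2/3 is the requested value below 2.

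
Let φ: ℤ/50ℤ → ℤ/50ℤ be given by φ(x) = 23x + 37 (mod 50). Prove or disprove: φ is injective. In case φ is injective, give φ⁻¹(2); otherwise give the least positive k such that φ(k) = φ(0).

5

Recall: φ is injective when φ(x_1) = φ(x_2) forces x_1 = x_2.
Suppose φ(x_1) = φ(x_2) in ℤ/50ℤ. Then 23x_1 + 37 ≡ 23x_2 + 37 (mod 50), hence 23(x_1 − x_2) ≡ 0 (mod 50).
Since gcd(23, 50) = 1, 23 is invertible modulo 50, thus x_1 − x_2 ≡ 0 (mod 50), i.e. x_1 = x_2.
So φ is injective.
We now compute 23⁻¹ mod 50 explicitly. Euclid's algorithm: 50 = 2·23 + 4, 23 = 5·4 + 3, 4 = 1·3 + 1; back-substituting gives 1 = 37·23 − 17·50, so 23⁻¹ ≡ 37 (mod 50).
Since φ is injective, we find φ⁻¹(2): we need 23x ≡ 2 − 37 ≡ 15 (mod 50). Using 23⁻¹ = 37: x ≡ 37·15 = 555 = 11·50 + 5, so x = 5.
Check: φ(5) = 23·5 + 37 = 152 = 3·50 + 2 ≡ 2 (mod 50).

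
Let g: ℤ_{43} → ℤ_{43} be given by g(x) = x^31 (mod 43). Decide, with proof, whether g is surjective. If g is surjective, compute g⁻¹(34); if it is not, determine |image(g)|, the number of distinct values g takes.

26

Since 43 is prime, the nonzero elements of ℤ_{43} form a cyclic group of order 42.
As gcd(31, 42) = 1, raising to the 31st power is a bijection on this group: if u^31 ≡ v^31 then (uv^{−1})^31 = 1, and the only element of order dividing gcd(31, 42) = 1 is 1, so u = v.
With g(0) = 0 this makes g injective on all of ℤ_{43}, hence bijective (finite equal-size domain and codomain). In particular g is surjective.
Since g is surjective, we find the preimage of 34. The inverse of x ↦ x^31 on (ℤ_{43})^× is x ↦ x^19, because 31·19 = 589 = 14·42 + 1 ≡ 1 (mod 42) and x^{42} = 1 for x ≠ 0 (Fermat). So g⁻¹(34) = 34^19 mod 43.
Repeated squaring mod 43: 34^1 ≡ 34, 34^2 ≡ 34² = 1156 ≡ 38, 34^4 ≡ 38² = 1444 ≡ 25, 34^8 ≡ 25² = 625 ≡ 23, 34^16 ≡ 23² = 529 ≡ 13. Since 19 = 16 + 2 + 1, 34^19 ≡ 13·38·34: 13·38 = 494 ≡ 21, then 21·34 = 714 ≡ 26. So 34^19 ≡ 26 (mod 43).
Hence g⁻¹(34) = 26.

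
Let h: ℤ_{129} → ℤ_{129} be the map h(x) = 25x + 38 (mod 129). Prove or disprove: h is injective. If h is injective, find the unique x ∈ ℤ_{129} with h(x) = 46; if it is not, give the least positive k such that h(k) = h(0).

Suppose h(u) = h(v) in ℤ_{129}. Then 25u + 38 ≡ 25v + 38 (mod 129), thus 25(u − v) ≡ 0 (mod 129).
Since gcd(25, 129) = 1, 25 is invertible modulo 129, so u − v ≡ 0 (mod 129), i.e. u = v.
Therefore h is injective.
We now compute 25⁻¹ mod 129 explicitly. Euclid's algorithm: 129 = 5·25 + 4, 25 = 6·4 + 1; back-substituting gives 1 = 31·25 − 6·129, so 25⁻¹ ≡ 31 (mod 129).
Since h is injective, we compute h⁻¹(46): solve 25x + 38 ≡ 46 (mod 129), i.e. 25x ≡ 8 (mod 129).
Multiplying by 25⁻¹ = 31 gives x ≡ 31·8 = 248 = 1·129 + 119 ≡ 119 (mod 129).
Check: h(119) = 25·119 + 38 = 3013 = 23·129 + 46 ≡ 46 (mod 129).

119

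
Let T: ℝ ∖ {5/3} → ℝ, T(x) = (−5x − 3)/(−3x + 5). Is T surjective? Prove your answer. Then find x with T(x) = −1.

If T(x) = 5/3, cross-multiplying gives −3(−5x − 3) = −5(−3x + 5), which simplifies to 9 = −25 — false.  So 5/3 has no preimage and T is not surjective.
Solving T(x) = −1: cross-multiplying gives −5x − 3 = −1(−3x + 5), which rearranges to −8x = −2, so x = 1/4.

1/4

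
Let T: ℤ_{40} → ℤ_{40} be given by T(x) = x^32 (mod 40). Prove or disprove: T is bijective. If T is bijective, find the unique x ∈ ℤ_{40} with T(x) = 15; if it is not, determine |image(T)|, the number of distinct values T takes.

T(1) = 1^32 = 1.
T(3): Repeated squaring mod 40: 3^1 ≡ 3, 3^2 ≡ 3² = 9, 3^4 ≡ 9² = 81 ≡ 1, 3^8 ≡ 1² = 1, 3^16 ≡ 1² = 1, 3^32 ≡ 1² = 1. So 3^32 ≡ 1 (mod 40).
So T(1) = T(3) = 1 while 1 ≠ 3, thus T is not injective, hence not bijective.
Since T is not bijective, we determine |image(T)|. Computing x^32 mod 40 for each x (by repeated squaring, reducing mod 40 at every step), the values T(0), T(1), …, T(39) are: 0, 1, 16, 1, 16, 25, 16, 1, 16, 1, 0, 1, 16, 1, 16, 25, 16, 1, 16, 1, 0, 1, 16, 1, 16, 25, 16, 1, 16, 1, 0, 1, 16, 1, 16, 25, 16, 1, 16, 1.
The distinct values are {0, 1, 16, 25}; there are 4 of them.

4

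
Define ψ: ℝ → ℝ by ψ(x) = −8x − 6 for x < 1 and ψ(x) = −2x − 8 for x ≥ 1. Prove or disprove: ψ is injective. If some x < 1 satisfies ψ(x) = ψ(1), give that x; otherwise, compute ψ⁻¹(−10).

Both pieces are strictly decreasing (slopes −8 and −2), so each is injective on its own interval.
The left piece maps (−∞, 1) onto (−14, ∞); the right piece maps [1, ∞) onto (−∞, −10].
These images overlap. In particular ψ(1) = −10 (right piece), and solving −8x − 6 = −10 on the left piece gives x = 1/2 < 1.
So ψ(1/2) = ψ(1) with 1/2 ≠ 1, and ψ is not injective. This x = 1/2 is the requested value below 1.

1/2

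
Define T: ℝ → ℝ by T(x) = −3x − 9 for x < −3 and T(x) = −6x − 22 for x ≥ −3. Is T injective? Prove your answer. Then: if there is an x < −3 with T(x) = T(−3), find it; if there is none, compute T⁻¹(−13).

Both pieces are strictly decreasing (slopes −3 and −6), so each is injective on its own interval.
The left piece maps (−∞, −3) onto (0, ∞); the right piece maps [−3, ∞) onto (−∞, −4].
These images are disjoint, so no value is attained by both pieces. Thus T is injective.
Because the two images are disjoint, no x < −3 has T(x) = T(−3), so we compute T⁻¹(−13): −13 lies in (−∞, −4], so solve −6x − 22 = −13: x = (−13 + 22)/(−6) = −3/2.

-3/2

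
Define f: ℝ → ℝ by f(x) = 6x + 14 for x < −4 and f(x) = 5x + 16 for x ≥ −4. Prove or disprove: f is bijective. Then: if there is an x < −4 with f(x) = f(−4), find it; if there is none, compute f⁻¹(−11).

-25/6

Both pieces are strictly increasing (slopes 6 and 5), so each is injective on its own interval.
The left piece maps (−∞, −4) onto (−∞, −10); the right piece maps [−4, ∞) onto [−4, ∞).
The images leave a gap (−10 has no preimage), so f is not surjective, hence not bijective.
Because the two images are disjoint, no x < −4 has f(x) = f(−4), so we compute f⁻¹(−11): −11 lies in (−∞, −10), so solve 6x + 14 = −11: x = (−11 − 14)/6 = −25/6.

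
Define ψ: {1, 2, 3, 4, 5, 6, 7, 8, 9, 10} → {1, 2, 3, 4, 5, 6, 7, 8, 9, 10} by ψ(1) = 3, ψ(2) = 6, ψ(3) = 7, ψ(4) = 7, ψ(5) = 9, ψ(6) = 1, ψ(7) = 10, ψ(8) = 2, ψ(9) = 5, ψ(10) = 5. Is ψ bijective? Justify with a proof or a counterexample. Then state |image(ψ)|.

8

ψ(3) = 7 = ψ(4) with 3 ≠ 4, so ψ is not injective, hence not bijective.
The image of ψ is {1, 2, 3, 5, 6, 7, 9, 10}, which has 8 elements.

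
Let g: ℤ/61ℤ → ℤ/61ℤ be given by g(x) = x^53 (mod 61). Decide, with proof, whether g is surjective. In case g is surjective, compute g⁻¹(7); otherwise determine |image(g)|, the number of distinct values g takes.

51

Since 61 is prime, the nonzero elements of ℤ/61ℤ form a cyclic group of order 60.
As gcd(53, 60) = 1, raising to the 53rd power is a bijection on this group: if a^53 ≡ b^53 then (ab^{−1})^53 = 1, and the only element of order dividing gcd(53, 60) = 1 is 1, so a = b.
With g(0) = 0 this makes g injective on all of ℤ/61ℤ, hence bijective (finite equal-size domain and codomain). In particular g is surjective.
Since g is surjective, we find the preimage of 7. The inverse of x ↦ x^53 on (ℤ/61ℤ)^× is x ↦ x^17, because 53·17 = 901 = 15·60 + 1 ≡ 1 (mod 60) and x^{60} = 1 for x ≠ 0 (Fermat). So g⁻¹(7) = 7^17 mod 61.
Repeated squaring mod 61: 7^1 ≡ 7, 7^2 ≡ 7² = 49, 7^4 ≡ 49² = 2401 ≡ 22, 7^8 ≡ 22² = 484 ≡ 57, 7^16 ≡ 57² = 3249 ≡ 16. Since 17 = 16 + 1, 7^17 ≡ 16·7: 16·7 = 112 ≡ 51. So 7^17 ≡ 51 (mod 61).
Hence g⁻¹(7) = 51.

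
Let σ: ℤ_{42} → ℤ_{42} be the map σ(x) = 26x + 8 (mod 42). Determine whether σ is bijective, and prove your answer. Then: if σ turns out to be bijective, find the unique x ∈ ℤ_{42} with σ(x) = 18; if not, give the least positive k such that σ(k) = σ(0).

By definition, σ is injective when σ(x_1) = σ(x_2) forces x_1 = x_2.
We have gcd(26, 42) = 2 > 1. Taking x_1 = 0 and x_2 = 21: σ(0) = 8 and σ(21) = 26·21 + 8 = 554 ≡ 8 (mod 42).
So σ(0) = σ(21) while 0 ≠ 21, so σ is not injective, hence not bijective.
Since σ is not bijective, we find the least positive k with σ(k) = σ(0): this means 26k ≡ 0 (mod 42), i.e. 42 ∣ 26k. Since gcd(26, 42) = 2, dividing through by 2 this holds exactly when 21 ∣ 13k, and as gcd(13, 21) = 1, exactly when 21 ∣ k.
The smallest positive such k is 21.

21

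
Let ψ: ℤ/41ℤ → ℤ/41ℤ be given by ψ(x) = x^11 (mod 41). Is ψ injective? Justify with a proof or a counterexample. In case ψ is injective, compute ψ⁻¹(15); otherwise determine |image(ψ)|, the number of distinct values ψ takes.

29

Since 41 is prime, the nonzero elements of ℤ/41ℤ form a cyclic group of order 40.
As gcd(11, 40) = 1, raising to the 11th power is a bijection on this group: if s^11 ≡ t^11 then (st^{−1})^11 = 1, and the only element of order dividing gcd(11, 40) = 1 is 1, so s = t.
With ψ(0) = 0 this makes ψ injective on all of ℤ/41ℤ, hence bijective (finite equal-size domain and codomain). In particular ψ is injective.
Since ψ is injective, we find the preimage of 15. The inverse of x ↦ x^11 on (ℤ/41ℤ)^× is x ↦ x^11, because 11·11 = 121 = 3·40 + 1 ≡ 1 (mod 40) and x^{40} = 1 for x ≠ 0 (Fermat). So ψ⁻¹(15) = 15^11 mod 41.
Repeated squaring mod 41: 15^1 ≡ 15, 15^2 ≡ 15² = 225 ≡ 20, 15^4 ≡ 20² = 400 ≡ 31, 15^8 ≡ 31² = 961 ≡ 18. Since 11 = 8 + 2 + 1, 15^11 ≡ 18·20·15: 18·20 = 360 ≡ 32, then 32·15 = 480 ≡ 29. So 15^11 ≡ 29 (mod 41).
Hence ψ⁻¹(15) = 29.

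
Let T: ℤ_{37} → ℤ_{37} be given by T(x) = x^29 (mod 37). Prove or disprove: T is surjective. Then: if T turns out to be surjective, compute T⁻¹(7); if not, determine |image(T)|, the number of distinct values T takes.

Since 37 is prime, the nonzero elements of ℤ_{37} form a cyclic group of order 36.
As gcd(29, 36) = 1, raising to the 29th power is a bijection on this group: if x_1^29 ≡ x_2^29 then (x_1x_2^{−1})^29 = 1, and the only element of order dividing gcd(29, 36) = 1 is 1, so x_1 = x_2.
With T(0) = 0 this makes T injective on all of ℤ_{37}, hence bijective (finite equal-size domain and codomain). In particular T is surjective.
Since T is surjective, we find the preimage of 7. The inverse of x ↦ x^29 on (ℤ_{37})^× is x ↦ x^5, because 29·5 = 145 = 4·36 + 1 ≡ 1 (mod 36) and x^{36} = 1 for x ≠ 0 (Fermat). So T⁻¹(7) = 7^5 mod 37.
Repeated squaring mod 37: 7^1 ≡ 7, 7^2 ≡ 7² = 49 ≡ 12, 7^4 ≡ 12² = 144 ≡ 33. Since 5 = 4 + 1, 7^5 ≡ 33·7: 33·7 = 231 ≡ 9. So 7^5 ≡ 9 (mod 37).
Hence T⁻¹(7) = 9.

9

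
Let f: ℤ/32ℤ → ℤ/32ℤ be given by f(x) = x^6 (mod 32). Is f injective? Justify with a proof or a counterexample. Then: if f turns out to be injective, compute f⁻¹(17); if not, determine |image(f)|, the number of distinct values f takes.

f(0) = 0^6 = 0.
f(2): Repeated squaring mod 32: 2^1 ≡ 2, 2^2 ≡ 2² = 4, 2^4 ≡ 4² = 16. Since 6 = 4 + 2, 2^6 ≡ 16·4: 16·4 = 64 ≡ 0. So 2^6 ≡ 0 (mod 32).
So f(0) = f(2) = 0 while 0 ≠ 2, therefore f is not injective.
Since f is not injective, we determine |image(f)|. Computing x^6 mod 32 for each x (by repeated squaring, reducing mod 32 at every step), the values f(0), f(1), …, f(31) are: 0, 1, 0, 25, 0, 9, 0, 17, 0, 17, 0, 9, 0, 25, 0, 1, 0, 1, 0, 25, 0, 9, 0, 17, 0, 17, 0, 9, 0, 25, 0, 1.
The distinct values are {0, 1, 9, 17, 25}; there are 5 of them.

5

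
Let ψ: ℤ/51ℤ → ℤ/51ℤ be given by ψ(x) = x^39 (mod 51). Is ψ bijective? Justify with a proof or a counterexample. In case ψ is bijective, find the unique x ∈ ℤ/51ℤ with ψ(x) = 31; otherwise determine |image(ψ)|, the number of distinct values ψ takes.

Computing x^39 mod 51 for each x (by repeated squaring, reducing mod 51 at every step), the values ψ(0), ψ(1), …, ψ(50) are: 0, 1, 26, 45, 13, 44, 48, 46, 32, 36, 22, 20, 24, 4, 23, 42, 16, 17, 18, 43, 11, 30, 10, 14, 12, 49, 2, 39, 37, 41, 21, 40, 8, 33, 34, 35, 9, 28, 47, 27, 31, 29, 15, 19, 5, 3, 7, 38, 6, 25, 50.
Every element of ℤ/51ℤ appears exactly once in this list, so ψ is a bijection, and in particular bijective.
Since ψ is bijective, we read off the preimage of 31 from the same table: ψ(40) = 31, so ψ⁻¹(31) = 40.

40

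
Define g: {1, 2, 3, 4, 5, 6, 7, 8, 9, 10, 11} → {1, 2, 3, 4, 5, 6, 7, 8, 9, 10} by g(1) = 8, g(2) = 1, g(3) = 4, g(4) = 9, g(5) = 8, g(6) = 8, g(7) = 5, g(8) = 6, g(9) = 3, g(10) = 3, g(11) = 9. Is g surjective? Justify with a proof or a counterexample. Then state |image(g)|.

No element maps to 2, so g is not surjective.
The image of g is {1, 3, 4, 5, 6, 8, 9}, which has 7 elements.

7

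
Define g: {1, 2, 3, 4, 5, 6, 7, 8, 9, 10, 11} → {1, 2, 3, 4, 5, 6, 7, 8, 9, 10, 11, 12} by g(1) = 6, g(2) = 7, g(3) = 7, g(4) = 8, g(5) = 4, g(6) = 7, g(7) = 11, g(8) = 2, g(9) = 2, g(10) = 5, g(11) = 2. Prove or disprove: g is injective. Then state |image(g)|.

g(2) = 7 = g(3) with 2 ≠ 3, so g is not injective.
The image of g is {2, 4, 5, 6, 7, 8, 11}, which has 7 elements.

7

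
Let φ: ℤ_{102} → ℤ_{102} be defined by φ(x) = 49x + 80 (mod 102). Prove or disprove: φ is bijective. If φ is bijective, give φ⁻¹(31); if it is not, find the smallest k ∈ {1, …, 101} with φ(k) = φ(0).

If φ(a) = φ(b), then 49a ≡ 49b (mod 102). Because gcd(49, 102) = 1, we may cancel 49 to get a ≡ b (mod 102).
We now compute 49⁻¹ mod 102 explicitly. Euclid's algorithm: 102 = 2·49 + 4, 49 = 12·4 + 1; back-substituting gives 1 = 25·49 − 12·102, so 49⁻¹ ≡ 25 (mod 102).
For any y ∈ ℤ_{102}, x = 25(y − 80) mod 102 satisfies φ(x) = 49·25(y − 80) + 80 ≡ y (since 49·25 ≡ 1 mod 102). So every y has a preimage.
So φ is bijective.
Since φ is bijective, we find φ⁻¹(31): we need 49x ≡ 31 − 80 ≡ 53 (mod 102). Using 49⁻¹ = 25: x ≡ 25·53 = 1325 = 12·102 + 101, so x = 101.
Check: φ(101) = 49·101 + 80 = 5029 = 49·102 + 31 ≡ 31 (mod 102).

101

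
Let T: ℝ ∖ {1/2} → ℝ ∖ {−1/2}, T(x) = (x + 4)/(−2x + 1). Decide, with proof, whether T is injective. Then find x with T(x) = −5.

1

Suppose T(x_1) = T(x_2). Cross-multiplying: (x_1 + 4)(−2x_2 + 1) = (x_2 + 4)(−2x_1 + 1).
Expanding both sides and cancelling the symmetric terms leaves 9·(x_1 − x_2) = 0. Since 9 ≠ 0, x_1 = x_2. Therefore T is injective.
Solving T(x) = −5: cross-multiplying gives x + 4 = −5(−2x + 1), which rearranges to −9x = −9, so x = 1.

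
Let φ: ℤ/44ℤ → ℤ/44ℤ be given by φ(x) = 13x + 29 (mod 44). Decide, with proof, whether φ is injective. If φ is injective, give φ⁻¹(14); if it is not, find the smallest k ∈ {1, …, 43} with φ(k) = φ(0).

9

Suppose φ(s) = φ(t) in ℤ/44ℤ. Then 13s + 29 ≡ 13t + 29 (mod 44), thus 13(s − t) ≡ 0 (mod 44).
Since gcd(13, 44) = 1, 13 is invertible modulo 44, so s − t ≡ 0 (mod 44), i.e. s = t.
Therefore φ is injective.
We now compute 13⁻¹ mod 44 explicitly. Euclid's algorithm: 44 = 3·13 + 5, 13 = 2·5 + 3, 5 = 1·3 + 2, 3 = 1·2 + 1; back-substituting gives 1 = 17·13 − 5·44, so 13⁻¹ ≡ 17 (mod 44).
Since φ is injective, we compute φ⁻¹(14): solve 13x + 29 ≡ 14 (mod 44), i.e. 13x ≡ 29 (mod 44).
Multiplying by 13⁻¹ = 17 gives x ≡ 17·29 = 493 = 11·44 + 9 ≡ 9 (mod 44).
Check: φ(9) = 13·9 + 29 = 146 = 3·44 + 14 ≡ 14 (mod 44).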